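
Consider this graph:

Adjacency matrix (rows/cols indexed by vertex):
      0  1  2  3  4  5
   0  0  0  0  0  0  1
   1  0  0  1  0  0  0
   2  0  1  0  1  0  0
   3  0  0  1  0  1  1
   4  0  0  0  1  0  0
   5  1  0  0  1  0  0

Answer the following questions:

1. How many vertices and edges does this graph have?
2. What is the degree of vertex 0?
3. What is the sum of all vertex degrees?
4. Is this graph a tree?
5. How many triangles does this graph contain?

Count: 6 vertices, 5 edges.
Vertex 0 has neighbors [5], degree = 1.
Handshaking lemma: 2 * 5 = 10.
A graph is a tree iff it is connected and has exactly n-1 edges. This graph is connected (all 6 vertices in one component) and has 6-1 = 5 edges. It is a tree.
Number of triangles = 0.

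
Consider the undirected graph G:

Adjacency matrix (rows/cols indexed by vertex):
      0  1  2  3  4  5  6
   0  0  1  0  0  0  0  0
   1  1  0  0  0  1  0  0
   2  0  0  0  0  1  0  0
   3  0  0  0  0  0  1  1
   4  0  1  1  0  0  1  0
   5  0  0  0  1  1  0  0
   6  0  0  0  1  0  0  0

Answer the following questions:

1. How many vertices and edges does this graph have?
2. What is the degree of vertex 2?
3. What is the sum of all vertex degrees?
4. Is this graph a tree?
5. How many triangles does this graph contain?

Count: 7 vertices, 6 edges.
Vertex 2 has neighbors [4], degree = 1.
Handshaking lemma: 2 * 6 = 12.
A graph is a tree iff it is connected and has exactly n-1 edges. This graph is connected (all 7 vertices in one component) and has 7-1 = 6 edges. It is a tree.
Number of triangles = 0.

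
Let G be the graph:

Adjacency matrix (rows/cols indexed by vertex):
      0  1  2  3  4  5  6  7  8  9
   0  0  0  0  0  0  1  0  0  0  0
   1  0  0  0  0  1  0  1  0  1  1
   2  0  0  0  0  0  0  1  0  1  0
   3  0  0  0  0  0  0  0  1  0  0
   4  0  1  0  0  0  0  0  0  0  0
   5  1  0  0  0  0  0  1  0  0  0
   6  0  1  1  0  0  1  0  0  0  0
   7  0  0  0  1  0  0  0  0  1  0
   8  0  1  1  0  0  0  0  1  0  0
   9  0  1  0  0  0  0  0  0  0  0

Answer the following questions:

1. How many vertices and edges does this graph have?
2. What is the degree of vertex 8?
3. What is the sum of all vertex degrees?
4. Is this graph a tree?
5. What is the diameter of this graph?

Count: 10 vertices, 10 edges.
Vertex 8 has neighbors [1, 2, 7], degree = 3.
Handshaking lemma: 2 * 10 = 20.
A tree on 10 vertices has 9 edges. This graph has 10 edges (1 extra). Not a tree.
Diameter (longest shortest path) = 6.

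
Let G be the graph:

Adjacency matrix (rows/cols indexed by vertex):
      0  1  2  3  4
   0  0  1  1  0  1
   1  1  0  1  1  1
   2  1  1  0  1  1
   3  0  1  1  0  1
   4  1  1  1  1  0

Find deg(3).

Vertex 3 has neighbors [1, 2, 4], so deg(3) = 3.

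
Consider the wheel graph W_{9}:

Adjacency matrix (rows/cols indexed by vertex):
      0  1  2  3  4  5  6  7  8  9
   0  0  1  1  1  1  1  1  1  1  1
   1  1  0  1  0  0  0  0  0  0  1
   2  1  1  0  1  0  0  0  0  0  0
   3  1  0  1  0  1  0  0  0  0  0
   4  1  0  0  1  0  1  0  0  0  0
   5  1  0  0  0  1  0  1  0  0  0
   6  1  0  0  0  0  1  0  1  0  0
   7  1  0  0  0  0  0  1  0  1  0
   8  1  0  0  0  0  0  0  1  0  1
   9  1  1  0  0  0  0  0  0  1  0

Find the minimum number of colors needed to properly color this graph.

W_{9} = C_{9} plus a hub adjacent to every cycle vertex.
The outer cycle needs 3 colors (odd cycle); the hub is adjacent to all of them so needs a fresh color.
Chromatic number = 3 + 1 = 4.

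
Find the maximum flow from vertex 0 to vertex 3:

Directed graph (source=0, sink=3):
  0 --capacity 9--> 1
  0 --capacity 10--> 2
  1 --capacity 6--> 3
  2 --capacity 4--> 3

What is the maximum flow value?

Computing max flow:
  Flow on (0->1): 6/9
  Flow on (0->2): 4/10
  Flow on (1->3): 6/6
  Flow on (2->3): 4/4
Maximum flow = 10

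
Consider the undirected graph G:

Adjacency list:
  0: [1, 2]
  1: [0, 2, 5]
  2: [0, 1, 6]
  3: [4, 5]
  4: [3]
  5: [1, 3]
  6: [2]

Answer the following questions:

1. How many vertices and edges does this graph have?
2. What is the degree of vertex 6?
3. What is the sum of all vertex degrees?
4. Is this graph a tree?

Count: 7 vertices, 7 edges.
Vertex 6 has neighbors [2], degree = 1.
Handshaking lemma: 2 * 7 = 14.
A tree on 7 vertices has 6 edges. This graph has 7 edges (1 extra). Not a tree.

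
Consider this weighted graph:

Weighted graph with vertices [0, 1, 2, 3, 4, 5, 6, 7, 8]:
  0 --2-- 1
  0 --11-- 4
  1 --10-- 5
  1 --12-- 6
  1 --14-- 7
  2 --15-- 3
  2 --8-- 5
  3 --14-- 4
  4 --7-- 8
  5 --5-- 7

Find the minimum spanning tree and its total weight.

Applying Kruskal's algorithm (sort edges by weight, add if no cycle):
  Add (0,1) w=2
  Add (5,7) w=5
  Add (4,8) w=7
  Add (2,5) w=8
  Add (1,5) w=10
  Add (0,4) w=11
  Add (1,6) w=12
  Skip (1,7) w=14 (creates cycle)
  Add (3,4) w=14
  Skip (2,3) w=15 (creates cycle)
MST weight = 69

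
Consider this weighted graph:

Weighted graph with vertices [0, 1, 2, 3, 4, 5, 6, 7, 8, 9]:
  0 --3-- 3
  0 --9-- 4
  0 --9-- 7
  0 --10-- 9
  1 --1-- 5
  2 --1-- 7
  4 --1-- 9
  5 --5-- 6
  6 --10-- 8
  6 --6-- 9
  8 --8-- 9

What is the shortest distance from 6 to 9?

Using Dijkstra's algorithm from vertex 6:
Shortest path: 6 -> 9
Total weight: 6 = 6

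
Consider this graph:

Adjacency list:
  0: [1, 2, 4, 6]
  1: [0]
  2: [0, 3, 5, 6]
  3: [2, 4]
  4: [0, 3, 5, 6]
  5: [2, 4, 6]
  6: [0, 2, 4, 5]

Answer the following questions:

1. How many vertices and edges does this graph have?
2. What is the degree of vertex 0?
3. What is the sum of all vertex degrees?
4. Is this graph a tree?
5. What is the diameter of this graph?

Count: 7 vertices, 11 edges.
Vertex 0 has neighbors [1, 2, 4, 6], degree = 4.
Handshaking lemma: 2 * 11 = 22.
A tree on 7 vertices has 6 edges. This graph has 11 edges (5 extra). Not a tree.
Diameter (longest shortest path) = 3.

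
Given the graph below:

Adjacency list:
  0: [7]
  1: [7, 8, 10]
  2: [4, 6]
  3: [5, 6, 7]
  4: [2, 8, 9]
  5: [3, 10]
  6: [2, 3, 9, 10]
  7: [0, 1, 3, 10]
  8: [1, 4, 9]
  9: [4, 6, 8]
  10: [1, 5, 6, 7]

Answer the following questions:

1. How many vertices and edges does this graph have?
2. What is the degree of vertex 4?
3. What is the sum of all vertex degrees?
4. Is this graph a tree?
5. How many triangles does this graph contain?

Count: 11 vertices, 16 edges.
Vertex 4 has neighbors [2, 8, 9], degree = 3.
Handshaking lemma: 2 * 16 = 32.
A tree on 11 vertices has 10 edges. This graph has 16 edges (6 extra). Not a tree.
Number of triangles = 2.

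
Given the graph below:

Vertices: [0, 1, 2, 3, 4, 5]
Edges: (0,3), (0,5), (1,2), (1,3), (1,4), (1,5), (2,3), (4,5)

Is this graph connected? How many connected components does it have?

Checking connectivity: the graph has 1 connected component(s).
All vertices are reachable from each other. The graph IS connected.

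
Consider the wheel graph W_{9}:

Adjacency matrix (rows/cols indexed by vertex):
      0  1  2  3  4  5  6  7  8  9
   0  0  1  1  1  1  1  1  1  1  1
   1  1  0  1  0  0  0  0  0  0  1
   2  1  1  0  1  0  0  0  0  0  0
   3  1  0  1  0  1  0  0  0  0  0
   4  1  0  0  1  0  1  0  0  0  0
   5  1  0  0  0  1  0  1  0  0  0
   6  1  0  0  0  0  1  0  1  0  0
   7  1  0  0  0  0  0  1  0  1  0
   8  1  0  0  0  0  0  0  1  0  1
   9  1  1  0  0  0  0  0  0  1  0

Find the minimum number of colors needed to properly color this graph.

W_{9} = C_{9} plus a hub adjacent to every cycle vertex.
The outer cycle needs 3 colors (odd cycle); the hub is adjacent to all of them so needs a fresh color.
Chromatic number = 3 + 1 = 4.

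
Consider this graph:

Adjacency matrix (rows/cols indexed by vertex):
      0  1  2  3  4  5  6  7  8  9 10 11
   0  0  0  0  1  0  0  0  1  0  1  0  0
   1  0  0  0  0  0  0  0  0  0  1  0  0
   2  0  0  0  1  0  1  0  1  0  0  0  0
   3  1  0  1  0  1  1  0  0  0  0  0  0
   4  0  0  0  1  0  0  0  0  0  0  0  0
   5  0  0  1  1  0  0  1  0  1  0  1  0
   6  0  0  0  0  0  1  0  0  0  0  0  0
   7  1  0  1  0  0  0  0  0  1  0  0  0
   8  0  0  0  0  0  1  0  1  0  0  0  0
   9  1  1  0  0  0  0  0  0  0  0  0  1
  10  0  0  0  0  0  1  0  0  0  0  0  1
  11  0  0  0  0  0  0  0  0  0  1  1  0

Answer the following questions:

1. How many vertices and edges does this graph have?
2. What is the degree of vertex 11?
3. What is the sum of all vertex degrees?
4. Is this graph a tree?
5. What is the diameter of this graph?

Count: 12 vertices, 15 edges.
Vertex 11 has neighbors [9, 10], degree = 2.
Handshaking lemma: 2 * 15 = 30.
A tree on 12 vertices has 11 edges. This graph has 15 edges (4 extra). Not a tree.
Diameter (longest shortest path) = 5.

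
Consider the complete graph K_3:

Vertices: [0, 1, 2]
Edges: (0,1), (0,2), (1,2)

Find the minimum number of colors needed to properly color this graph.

In K_3, every vertex is adjacent to every other vertex.
Each vertex needs a unique color.
Chromatic number = 3.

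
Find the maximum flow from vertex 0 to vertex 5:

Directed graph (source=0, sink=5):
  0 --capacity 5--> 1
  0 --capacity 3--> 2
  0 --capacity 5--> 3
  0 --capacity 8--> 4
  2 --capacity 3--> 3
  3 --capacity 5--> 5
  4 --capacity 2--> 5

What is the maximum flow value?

Computing max flow:
  Flow on (0->2): 3/3
  Flow on (0->3): 2/5
  Flow on (0->4): 2/8
  Flow on (2->3): 3/3
  Flow on (3->5): 5/5
  Flow on (4->5): 2/2
Maximum flow = 7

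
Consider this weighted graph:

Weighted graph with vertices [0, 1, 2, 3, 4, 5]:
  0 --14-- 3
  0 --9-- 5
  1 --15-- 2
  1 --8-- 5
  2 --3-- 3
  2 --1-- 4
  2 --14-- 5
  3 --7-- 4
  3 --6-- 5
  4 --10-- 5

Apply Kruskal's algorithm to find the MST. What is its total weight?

Applying Kruskal's algorithm (sort edges by weight, add if no cycle):
  Add (2,4) w=1
  Add (2,3) w=3
  Add (3,5) w=6
  Skip (3,4) w=7 (creates cycle)
  Add (1,5) w=8
  Add (0,5) w=9
  Skip (4,5) w=10 (creates cycle)
  Skip (0,3) w=14 (creates cycle)
  Skip (2,5) w=14 (creates cycle)
  Skip (1,2) w=15 (creates cycle)
MST weight = 27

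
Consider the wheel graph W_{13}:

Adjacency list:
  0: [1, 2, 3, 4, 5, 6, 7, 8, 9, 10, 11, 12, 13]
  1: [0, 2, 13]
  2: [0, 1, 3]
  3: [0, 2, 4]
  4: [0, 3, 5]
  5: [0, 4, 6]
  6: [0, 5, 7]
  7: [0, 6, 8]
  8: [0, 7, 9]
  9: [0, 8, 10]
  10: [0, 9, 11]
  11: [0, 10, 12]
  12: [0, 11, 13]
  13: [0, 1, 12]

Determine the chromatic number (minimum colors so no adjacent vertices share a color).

W_{13} = C_{13} plus a hub adjacent to every cycle vertex.
The outer cycle needs 3 colors (odd cycle); the hub is adjacent to all of them so needs a fresh color.
Chromatic number = 3 + 1 = 4.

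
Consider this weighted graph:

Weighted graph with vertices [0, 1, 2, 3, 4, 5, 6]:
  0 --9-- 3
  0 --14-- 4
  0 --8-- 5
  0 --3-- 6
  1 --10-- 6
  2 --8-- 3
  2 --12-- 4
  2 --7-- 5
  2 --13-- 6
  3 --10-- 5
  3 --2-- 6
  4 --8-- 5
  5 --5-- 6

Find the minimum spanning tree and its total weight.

Applying Kruskal's algorithm (sort edges by weight, add if no cycle):
  Add (3,6) w=2
  Add (0,6) w=3
  Add (5,6) w=5
  Add (2,5) w=7
  Skip (0,5) w=8 (creates cycle)
  Skip (2,3) w=8 (creates cycle)
  Add (4,5) w=8
  Skip (0,3) w=9 (creates cycle)
  Add (1,6) w=10
  Skip (3,5) w=10 (creates cycle)
  Skip (2,4) w=12 (creates cycle)
  Skip (2,6) w=13 (creates cycle)
  Skip (0,4) w=14 (creates cycle)
MST weight = 35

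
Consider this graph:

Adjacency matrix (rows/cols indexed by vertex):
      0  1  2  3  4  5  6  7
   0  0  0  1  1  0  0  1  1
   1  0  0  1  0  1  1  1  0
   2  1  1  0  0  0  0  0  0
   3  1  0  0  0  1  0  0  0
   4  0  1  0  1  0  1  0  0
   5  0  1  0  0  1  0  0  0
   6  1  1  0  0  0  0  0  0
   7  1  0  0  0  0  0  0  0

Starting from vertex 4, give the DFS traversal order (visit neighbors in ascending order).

DFS from vertex 4 (neighbors processed in ascending order):
Visit order: 4, 1, 2, 0, 3, 6, 7, 5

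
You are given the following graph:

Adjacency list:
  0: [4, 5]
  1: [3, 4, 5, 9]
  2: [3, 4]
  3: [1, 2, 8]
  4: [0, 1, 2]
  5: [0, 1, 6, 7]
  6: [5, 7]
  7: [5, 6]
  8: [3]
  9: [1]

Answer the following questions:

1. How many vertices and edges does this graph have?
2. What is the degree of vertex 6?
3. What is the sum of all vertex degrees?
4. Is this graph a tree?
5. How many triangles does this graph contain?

Count: 10 vertices, 12 edges.
Vertex 6 has neighbors [5, 7], degree = 2.
Handshaking lemma: 2 * 12 = 24.
A tree on 10 vertices has 9 edges. This graph has 12 edges (3 extra). Not a tree.
Number of triangles = 1.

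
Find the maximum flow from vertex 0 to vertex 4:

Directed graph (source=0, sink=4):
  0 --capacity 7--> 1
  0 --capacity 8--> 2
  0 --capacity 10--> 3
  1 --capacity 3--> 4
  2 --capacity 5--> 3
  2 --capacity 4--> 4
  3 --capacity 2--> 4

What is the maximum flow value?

Computing max flow:
  Flow on (0->1): 3/7
  Flow on (0->2): 4/8
  Flow on (0->3): 2/10
  Flow on (1->4): 3/3
  Flow on (2->4): 4/4
  Flow on (3->4): 2/2
Maximum flow = 9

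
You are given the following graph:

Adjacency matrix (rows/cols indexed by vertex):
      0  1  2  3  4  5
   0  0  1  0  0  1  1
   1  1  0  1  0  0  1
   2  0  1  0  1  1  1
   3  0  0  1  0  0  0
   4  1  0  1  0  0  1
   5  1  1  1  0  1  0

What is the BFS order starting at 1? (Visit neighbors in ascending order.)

BFS from vertex 1 (neighbors processed in ascending order):
Visit order: 1, 0, 2, 5, 4, 3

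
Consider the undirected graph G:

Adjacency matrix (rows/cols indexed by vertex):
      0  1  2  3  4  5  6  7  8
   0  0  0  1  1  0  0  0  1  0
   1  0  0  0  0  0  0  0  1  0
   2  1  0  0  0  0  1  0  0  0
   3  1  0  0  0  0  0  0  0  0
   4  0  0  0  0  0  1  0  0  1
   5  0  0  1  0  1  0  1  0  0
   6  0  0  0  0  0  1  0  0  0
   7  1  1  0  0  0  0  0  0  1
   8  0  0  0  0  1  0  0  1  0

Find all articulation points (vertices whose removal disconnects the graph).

An articulation point is a vertex whose removal disconnects the graph.
Articulation points: [0, 5, 7]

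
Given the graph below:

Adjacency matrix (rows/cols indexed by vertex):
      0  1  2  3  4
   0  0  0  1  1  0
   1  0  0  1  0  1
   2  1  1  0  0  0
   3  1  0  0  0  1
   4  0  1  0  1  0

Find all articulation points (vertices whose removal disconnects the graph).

No articulation points. The graph is biconnected.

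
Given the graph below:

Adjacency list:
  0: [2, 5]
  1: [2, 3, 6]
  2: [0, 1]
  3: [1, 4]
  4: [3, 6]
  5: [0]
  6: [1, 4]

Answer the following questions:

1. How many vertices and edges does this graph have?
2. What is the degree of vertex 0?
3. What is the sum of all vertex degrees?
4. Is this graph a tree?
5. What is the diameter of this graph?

Count: 7 vertices, 7 edges.
Vertex 0 has neighbors [2, 5], degree = 2.
Handshaking lemma: 2 * 7 = 14.
A tree on 7 vertices has 6 edges. This graph has 7 edges (1 extra). Not a tree.
Diameter (longest shortest path) = 5.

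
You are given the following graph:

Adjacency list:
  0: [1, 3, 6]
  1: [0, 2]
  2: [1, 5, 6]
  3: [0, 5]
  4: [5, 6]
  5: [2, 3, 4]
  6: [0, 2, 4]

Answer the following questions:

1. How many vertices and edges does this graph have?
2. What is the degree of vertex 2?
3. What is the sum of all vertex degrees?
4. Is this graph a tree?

Count: 7 vertices, 9 edges.
Vertex 2 has neighbors [1, 5, 6], degree = 3.
Handshaking lemma: 2 * 9 = 18.
A tree on 7 vertices has 6 edges. This graph has 9 edges (3 extra). Not a tree.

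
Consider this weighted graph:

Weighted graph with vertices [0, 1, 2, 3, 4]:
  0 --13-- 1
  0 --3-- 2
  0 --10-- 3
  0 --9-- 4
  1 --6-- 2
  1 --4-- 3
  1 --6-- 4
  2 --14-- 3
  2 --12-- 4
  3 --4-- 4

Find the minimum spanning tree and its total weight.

Applying Kruskal's algorithm (sort edges by weight, add if no cycle):
  Add (0,2) w=3
  Add (1,3) w=4
  Add (3,4) w=4
  Skip (1,4) w=6 (creates cycle)
  Add (1,2) w=6
  Skip (0,4) w=9 (creates cycle)
  Skip (0,3) w=10 (creates cycle)
  Skip (2,4) w=12 (creates cycle)
  Skip (0,1) w=13 (creates cycle)
  Skip (2,3) w=14 (creates cycle)
MST weight = 17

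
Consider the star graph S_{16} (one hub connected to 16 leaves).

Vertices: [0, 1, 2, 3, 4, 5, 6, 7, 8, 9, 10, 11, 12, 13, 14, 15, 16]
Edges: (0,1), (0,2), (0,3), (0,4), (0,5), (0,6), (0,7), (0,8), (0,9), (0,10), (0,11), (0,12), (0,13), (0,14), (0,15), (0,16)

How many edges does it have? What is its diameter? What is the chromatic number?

Star graph S_{16}: the hub connects to all 16 leaves.
Edges = 16.
Diameter = 2 (any leaf to hub is 1, leaf to leaf through hub is 2).
Star graphs are bipartite (hub vs leaves), so chromatic number = 2.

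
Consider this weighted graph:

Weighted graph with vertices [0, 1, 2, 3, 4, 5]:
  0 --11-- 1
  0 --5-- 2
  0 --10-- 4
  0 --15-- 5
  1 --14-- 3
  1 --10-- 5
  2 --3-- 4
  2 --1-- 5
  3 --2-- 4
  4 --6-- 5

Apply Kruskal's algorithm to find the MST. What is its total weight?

Applying Kruskal's algorithm (sort edges by weight, add if no cycle):
  Add (2,5) w=1
  Add (3,4) w=2
  Add (2,4) w=3
  Add (0,2) w=5
  Skip (4,5) w=6 (creates cycle)
  Skip (0,4) w=10 (creates cycle)
  Add (1,5) w=10
  Skip (0,1) w=11 (creates cycle)
  Skip (1,3) w=14 (creates cycle)
  Skip (0,5) w=15 (creates cycle)
MST weight = 21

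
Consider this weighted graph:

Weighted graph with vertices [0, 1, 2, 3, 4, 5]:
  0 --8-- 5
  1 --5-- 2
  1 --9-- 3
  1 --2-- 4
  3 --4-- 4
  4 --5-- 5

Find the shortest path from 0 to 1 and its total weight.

Using Dijkstra's algorithm from vertex 0:
Shortest path: 0 -> 5 -> 4 -> 1
Total weight: 8 + 5 + 2 = 15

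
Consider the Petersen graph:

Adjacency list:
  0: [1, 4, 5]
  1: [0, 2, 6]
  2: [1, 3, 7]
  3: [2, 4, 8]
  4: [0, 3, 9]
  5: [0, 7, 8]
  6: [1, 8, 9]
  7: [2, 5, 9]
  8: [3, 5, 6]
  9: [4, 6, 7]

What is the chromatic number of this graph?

The Petersen graph contains odd cycles (e.g. the outer 5-cycle), so chi >= 3.
A proper 3-coloring exists (it is a well-known 3-chromatic graph).
Chromatic number = 3.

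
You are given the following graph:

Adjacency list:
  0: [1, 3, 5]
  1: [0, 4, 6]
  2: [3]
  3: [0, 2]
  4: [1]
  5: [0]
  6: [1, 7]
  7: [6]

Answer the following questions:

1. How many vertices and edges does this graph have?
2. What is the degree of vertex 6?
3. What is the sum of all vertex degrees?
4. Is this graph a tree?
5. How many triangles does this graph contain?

Count: 8 vertices, 7 edges.
Vertex 6 has neighbors [1, 7], degree = 2.
Handshaking lemma: 2 * 7 = 14.
A graph is a tree iff it is connected and has exactly n-1 edges. This graph is connected (all 8 vertices in one component) and has 8-1 = 7 edges. It is a tree.
Number of triangles = 0.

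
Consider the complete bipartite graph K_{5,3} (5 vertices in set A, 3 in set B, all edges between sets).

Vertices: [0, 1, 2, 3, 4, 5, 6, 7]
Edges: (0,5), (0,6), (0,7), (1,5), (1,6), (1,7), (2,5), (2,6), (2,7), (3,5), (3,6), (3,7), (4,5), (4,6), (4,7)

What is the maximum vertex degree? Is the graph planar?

Set-A vertices have degree 3; set-B vertices have degree 5. Maximum degree = max(5,3) = 5.
K_{5,3} contains K_{3,3} as a subgraph (since both sides have >= 3 vertices); by Kuratowski's theorem it is not planar.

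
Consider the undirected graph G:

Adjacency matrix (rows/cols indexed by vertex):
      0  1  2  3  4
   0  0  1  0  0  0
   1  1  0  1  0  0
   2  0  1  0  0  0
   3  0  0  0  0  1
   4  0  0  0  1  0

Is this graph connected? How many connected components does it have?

Checking connectivity: the graph has 2 connected component(s).
Components: [[0, 1, 2], [3, 4]]. The graph is NOT connected.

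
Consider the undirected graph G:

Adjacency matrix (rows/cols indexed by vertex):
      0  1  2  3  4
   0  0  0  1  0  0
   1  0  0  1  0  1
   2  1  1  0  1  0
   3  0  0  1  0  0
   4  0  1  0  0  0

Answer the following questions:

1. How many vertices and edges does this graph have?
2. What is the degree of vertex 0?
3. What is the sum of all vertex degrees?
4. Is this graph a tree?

Count: 5 vertices, 4 edges.
Vertex 0 has neighbors [2], degree = 1.
Handshaking lemma: 2 * 4 = 8.
A graph is a tree iff it is connected and has exactly n-1 edges. This graph is connected (all 5 vertices in one component) and has 5-1 = 4 edges. It is a tree.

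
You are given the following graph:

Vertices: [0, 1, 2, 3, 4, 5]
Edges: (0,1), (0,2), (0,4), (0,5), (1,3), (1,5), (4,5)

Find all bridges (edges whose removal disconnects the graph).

A bridge is an edge whose removal increases the number of connected components.
Bridges found: (0,2), (1,3)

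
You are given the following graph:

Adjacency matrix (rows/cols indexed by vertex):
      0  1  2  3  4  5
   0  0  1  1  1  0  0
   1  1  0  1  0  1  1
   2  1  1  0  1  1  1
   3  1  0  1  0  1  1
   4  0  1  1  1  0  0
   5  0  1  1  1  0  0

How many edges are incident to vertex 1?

Vertex 1 has neighbors [0, 2, 4, 5], so deg(1) = 4.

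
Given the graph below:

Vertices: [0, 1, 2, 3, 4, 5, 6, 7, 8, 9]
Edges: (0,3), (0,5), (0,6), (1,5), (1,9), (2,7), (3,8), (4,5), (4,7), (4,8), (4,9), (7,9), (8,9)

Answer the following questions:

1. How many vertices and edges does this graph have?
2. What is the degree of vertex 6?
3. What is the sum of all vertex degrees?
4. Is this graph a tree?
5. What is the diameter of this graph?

Count: 10 vertices, 13 edges.
Vertex 6 has neighbors [0], degree = 1.
Handshaking lemma: 2 * 13 = 26.
A tree on 10 vertices has 9 edges. This graph has 13 edges (4 extra). Not a tree.
Diameter (longest shortest path) = 5.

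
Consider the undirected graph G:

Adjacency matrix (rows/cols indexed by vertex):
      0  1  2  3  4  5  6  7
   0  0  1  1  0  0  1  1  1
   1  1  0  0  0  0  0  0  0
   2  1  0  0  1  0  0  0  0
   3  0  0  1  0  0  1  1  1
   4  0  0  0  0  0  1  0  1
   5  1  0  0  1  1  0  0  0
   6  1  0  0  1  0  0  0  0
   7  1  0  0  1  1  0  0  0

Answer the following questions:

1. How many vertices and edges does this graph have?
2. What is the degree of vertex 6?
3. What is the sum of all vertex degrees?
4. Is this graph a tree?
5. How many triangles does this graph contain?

Count: 8 vertices, 11 edges.
Vertex 6 has neighbors [0, 3], degree = 2.
Handshaking lemma: 2 * 11 = 22.
A tree on 8 vertices has 7 edges. This graph has 11 edges (4 extra). Not a tree.
Number of triangles = 0.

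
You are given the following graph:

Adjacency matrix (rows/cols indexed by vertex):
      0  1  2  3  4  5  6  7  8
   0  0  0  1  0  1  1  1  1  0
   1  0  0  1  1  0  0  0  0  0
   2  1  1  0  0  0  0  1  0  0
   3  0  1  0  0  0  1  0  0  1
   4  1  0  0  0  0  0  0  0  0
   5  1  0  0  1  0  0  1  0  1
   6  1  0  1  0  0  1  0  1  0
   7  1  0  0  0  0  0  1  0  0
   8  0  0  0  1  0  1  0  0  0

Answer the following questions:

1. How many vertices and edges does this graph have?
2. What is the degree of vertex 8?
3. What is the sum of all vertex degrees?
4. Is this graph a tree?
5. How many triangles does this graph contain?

Count: 9 vertices, 13 edges.
Vertex 8 has neighbors [3, 5], degree = 2.
Handshaking lemma: 2 * 13 = 26.
A tree on 9 vertices has 8 edges. This graph has 13 edges (5 extra). Not a tree.
Number of triangles = 4.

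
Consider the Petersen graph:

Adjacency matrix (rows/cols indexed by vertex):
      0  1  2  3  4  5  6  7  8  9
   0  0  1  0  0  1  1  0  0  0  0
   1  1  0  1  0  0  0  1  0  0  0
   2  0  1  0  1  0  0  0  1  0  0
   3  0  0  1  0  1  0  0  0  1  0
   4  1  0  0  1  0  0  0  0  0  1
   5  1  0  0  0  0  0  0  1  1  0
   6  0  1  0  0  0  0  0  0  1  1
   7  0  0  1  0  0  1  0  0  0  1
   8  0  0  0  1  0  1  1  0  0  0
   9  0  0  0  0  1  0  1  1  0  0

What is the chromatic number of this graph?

The Petersen graph contains odd cycles (e.g. the outer 5-cycle), so chi >= 3.
A proper 3-coloring exists (it is a well-known 3-chromatic graph).
Chromatic number = 3.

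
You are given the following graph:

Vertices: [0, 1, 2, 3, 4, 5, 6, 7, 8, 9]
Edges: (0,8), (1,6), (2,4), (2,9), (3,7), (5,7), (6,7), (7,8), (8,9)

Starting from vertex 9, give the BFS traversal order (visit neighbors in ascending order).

BFS from vertex 9 (neighbors processed in ascending order):
Visit order: 9, 2, 8, 4, 0, 7, 3, 5, 6, 1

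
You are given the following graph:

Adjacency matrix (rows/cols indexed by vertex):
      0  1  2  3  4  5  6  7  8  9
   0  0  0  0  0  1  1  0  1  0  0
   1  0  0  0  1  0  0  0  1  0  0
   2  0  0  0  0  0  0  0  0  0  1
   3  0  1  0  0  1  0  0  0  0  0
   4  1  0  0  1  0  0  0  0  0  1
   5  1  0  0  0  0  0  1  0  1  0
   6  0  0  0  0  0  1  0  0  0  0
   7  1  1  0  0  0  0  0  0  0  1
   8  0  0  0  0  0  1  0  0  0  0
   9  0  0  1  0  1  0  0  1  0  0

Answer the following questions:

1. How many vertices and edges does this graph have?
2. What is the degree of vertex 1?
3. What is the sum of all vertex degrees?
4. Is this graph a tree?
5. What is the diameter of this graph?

Count: 10 vertices, 11 edges.
Vertex 1 has neighbors [3, 7], degree = 2.
Handshaking lemma: 2 * 11 = 22.
A tree on 10 vertices has 9 edges. This graph has 11 edges (2 extra). Not a tree.
Diameter (longest shortest path) = 5.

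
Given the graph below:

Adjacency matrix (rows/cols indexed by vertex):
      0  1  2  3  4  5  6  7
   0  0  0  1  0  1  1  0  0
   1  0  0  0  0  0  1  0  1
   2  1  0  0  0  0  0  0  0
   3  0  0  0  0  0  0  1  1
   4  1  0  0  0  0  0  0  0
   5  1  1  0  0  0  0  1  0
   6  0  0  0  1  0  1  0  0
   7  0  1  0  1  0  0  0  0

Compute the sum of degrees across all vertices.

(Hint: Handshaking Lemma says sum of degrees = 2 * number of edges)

Count edges: 8 edges.
By Handshaking Lemma: sum of degrees = 2 * 8 = 16.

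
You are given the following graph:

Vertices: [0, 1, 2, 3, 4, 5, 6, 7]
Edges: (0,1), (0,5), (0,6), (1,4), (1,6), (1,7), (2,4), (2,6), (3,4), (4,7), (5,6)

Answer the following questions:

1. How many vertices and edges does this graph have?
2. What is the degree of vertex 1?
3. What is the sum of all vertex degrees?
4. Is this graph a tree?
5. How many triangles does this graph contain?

Count: 8 vertices, 11 edges.
Vertex 1 has neighbors [0, 4, 6, 7], degree = 4.
Handshaking lemma: 2 * 11 = 22.
A tree on 8 vertices has 7 edges. This graph has 11 edges (4 extra). Not a tree.
Number of triangles = 3.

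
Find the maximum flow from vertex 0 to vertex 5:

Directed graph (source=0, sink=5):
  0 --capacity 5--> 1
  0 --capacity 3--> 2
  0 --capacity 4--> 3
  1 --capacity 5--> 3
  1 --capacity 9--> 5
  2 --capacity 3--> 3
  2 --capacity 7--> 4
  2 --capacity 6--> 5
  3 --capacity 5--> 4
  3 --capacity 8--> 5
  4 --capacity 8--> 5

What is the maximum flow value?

Computing max flow:
  Flow on (0->1): 5/5
  Flow on (0->2): 3/3
  Flow on (0->3): 4/4
  Flow on (1->5): 5/9
  Flow on (2->5): 3/6
  Flow on (3->5): 4/8
Maximum flow = 12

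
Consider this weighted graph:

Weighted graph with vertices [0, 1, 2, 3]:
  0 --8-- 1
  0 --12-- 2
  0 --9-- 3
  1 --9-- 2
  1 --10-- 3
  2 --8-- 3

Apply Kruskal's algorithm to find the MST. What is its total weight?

Applying Kruskal's algorithm (sort edges by weight, add if no cycle):
  Add (0,1) w=8
  Add (2,3) w=8
  Add (0,3) w=9
  Skip (1,2) w=9 (creates cycle)
  Skip (1,3) w=10 (creates cycle)
  Skip (0,2) w=12 (creates cycle)
MST weight = 25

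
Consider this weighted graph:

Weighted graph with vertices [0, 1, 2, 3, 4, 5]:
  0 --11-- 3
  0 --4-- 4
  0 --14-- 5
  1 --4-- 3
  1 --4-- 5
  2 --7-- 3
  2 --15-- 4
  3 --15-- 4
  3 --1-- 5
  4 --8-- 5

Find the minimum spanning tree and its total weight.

Applying Kruskal's algorithm (sort edges by weight, add if no cycle):
  Add (3,5) w=1
  Add (0,4) w=4
  Add (1,5) w=4
  Skip (1,3) w=4 (creates cycle)
  Add (2,3) w=7
  Add (4,5) w=8
  Skip (0,3) w=11 (creates cycle)
  Skip (0,5) w=14 (creates cycle)
  Skip (2,4) w=15 (creates cycle)
  Skip (3,4) w=15 (creates cycle)
MST weight = 24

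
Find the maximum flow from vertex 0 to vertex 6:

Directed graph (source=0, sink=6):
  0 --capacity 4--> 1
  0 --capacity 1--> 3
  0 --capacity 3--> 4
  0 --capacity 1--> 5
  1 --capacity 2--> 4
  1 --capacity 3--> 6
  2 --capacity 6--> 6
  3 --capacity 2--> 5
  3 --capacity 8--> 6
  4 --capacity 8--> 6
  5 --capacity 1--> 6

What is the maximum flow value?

Computing max flow:
  Flow on (0->1): 4/4
  Flow on (0->3): 1/1
  Flow on (0->4): 3/3
  Flow on (0->5): 1/1
  Flow on (1->4): 1/2
  Flow on (1->6): 3/3
  Flow on (3->6): 1/8
  Flow on (4->6): 4/8
  Flow on (5->6): 1/1
Maximum flow = 9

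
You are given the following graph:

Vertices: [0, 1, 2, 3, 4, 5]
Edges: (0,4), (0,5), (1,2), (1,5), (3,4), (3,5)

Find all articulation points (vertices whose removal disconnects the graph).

An articulation point is a vertex whose removal disconnects the graph.
Articulation points: [1, 5]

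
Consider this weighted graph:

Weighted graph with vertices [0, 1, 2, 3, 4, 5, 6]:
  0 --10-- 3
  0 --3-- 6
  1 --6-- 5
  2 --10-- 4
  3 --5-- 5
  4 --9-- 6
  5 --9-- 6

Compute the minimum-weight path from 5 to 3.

Using Dijkstra's algorithm from vertex 5:
Shortest path: 5 -> 3
Total weight: 5 = 5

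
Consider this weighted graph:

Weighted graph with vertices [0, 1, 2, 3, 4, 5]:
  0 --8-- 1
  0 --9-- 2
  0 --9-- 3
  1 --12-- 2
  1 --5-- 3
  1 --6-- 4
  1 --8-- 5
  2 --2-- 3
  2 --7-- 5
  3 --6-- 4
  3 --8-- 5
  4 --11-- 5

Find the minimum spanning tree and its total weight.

Applying Kruskal's algorithm (sort edges by weight, add if no cycle):
  Add (2,3) w=2
  Add (1,3) w=5
  Add (1,4) w=6
  Skip (3,4) w=6 (creates cycle)
  Add (2,5) w=7
  Add (0,1) w=8
  Skip (1,5) w=8 (creates cycle)
  Skip (3,5) w=8 (creates cycle)
  Skip (0,3) w=9 (creates cycle)
  Skip (0,2) w=9 (creates cycle)
  Skip (4,5) w=11 (creates cycle)
  Skip (1,2) w=12 (creates cycle)
MST weight = 28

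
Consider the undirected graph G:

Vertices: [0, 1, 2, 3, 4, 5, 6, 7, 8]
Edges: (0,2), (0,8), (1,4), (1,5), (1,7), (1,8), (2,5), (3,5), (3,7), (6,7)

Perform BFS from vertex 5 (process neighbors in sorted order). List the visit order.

BFS from vertex 5 (neighbors processed in ascending order):
Visit order: 5, 1, 2, 3, 4, 7, 8, 0, 6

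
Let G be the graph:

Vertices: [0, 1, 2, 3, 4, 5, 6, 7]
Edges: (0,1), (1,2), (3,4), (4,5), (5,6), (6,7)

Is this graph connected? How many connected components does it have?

Checking connectivity: the graph has 2 connected component(s).
Components: [[0, 1, 2], [3, 4, 5, 6, 7]]. The graph is NOT connected.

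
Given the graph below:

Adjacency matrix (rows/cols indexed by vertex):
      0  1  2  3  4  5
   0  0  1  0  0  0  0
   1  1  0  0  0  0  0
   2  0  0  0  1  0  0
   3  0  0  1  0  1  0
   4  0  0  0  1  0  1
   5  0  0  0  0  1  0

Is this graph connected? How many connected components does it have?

Checking connectivity: the graph has 2 connected component(s).
Components: [[0, 1], [2, 3, 4, 5]]. The graph is NOT connected.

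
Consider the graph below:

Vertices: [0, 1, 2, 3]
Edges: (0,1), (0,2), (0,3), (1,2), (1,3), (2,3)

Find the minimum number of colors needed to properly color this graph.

The graph has a maximum clique of size 4 (lower bound on chromatic number).
A valid 4-coloring: {0: 0, 1: 1, 2: 2, 3: 3}.
Chromatic number = 4.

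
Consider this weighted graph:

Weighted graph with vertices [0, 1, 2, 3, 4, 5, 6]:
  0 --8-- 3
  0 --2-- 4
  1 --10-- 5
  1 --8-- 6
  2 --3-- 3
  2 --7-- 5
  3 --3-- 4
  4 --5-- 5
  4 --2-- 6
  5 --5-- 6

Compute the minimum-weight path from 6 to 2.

Using Dijkstra's algorithm from vertex 6:
Shortest path: 6 -> 4 -> 3 -> 2
Total weight: 2 + 3 + 3 = 8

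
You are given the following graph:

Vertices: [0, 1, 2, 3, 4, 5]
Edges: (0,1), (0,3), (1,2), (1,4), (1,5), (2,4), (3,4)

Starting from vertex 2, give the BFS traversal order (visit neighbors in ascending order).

BFS from vertex 2 (neighbors processed in ascending order):
Visit order: 2, 1, 4, 0, 5, 3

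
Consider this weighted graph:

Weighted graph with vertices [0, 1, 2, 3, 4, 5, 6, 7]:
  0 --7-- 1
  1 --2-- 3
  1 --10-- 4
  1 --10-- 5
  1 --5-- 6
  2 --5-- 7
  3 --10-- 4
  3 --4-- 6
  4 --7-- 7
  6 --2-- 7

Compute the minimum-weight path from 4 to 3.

Using Dijkstra's algorithm from vertex 4:
Shortest path: 4 -> 3
Total weight: 10 = 10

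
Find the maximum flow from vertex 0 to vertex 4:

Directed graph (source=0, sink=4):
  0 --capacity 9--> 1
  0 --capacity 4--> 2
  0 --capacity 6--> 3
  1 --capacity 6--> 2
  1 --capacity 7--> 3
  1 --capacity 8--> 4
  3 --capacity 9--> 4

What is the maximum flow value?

Computing max flow:
  Flow on (0->1): 9/9
  Flow on (0->3): 6/6
  Flow on (1->3): 1/7
  Flow on (1->4): 8/8
  Flow on (3->4): 7/9
Maximum flow = 15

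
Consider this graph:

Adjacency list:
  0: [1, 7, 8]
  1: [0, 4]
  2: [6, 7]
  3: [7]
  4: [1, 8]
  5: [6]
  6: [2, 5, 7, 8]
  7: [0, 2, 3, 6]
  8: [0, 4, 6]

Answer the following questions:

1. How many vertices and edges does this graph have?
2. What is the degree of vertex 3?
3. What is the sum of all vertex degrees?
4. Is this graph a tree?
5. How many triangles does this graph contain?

Count: 9 vertices, 11 edges.
Vertex 3 has neighbors [7], degree = 1.
Handshaking lemma: 2 * 11 = 22.
A tree on 9 vertices has 8 edges. This graph has 11 edges (3 extra). Not a tree.
Number of triangles = 1.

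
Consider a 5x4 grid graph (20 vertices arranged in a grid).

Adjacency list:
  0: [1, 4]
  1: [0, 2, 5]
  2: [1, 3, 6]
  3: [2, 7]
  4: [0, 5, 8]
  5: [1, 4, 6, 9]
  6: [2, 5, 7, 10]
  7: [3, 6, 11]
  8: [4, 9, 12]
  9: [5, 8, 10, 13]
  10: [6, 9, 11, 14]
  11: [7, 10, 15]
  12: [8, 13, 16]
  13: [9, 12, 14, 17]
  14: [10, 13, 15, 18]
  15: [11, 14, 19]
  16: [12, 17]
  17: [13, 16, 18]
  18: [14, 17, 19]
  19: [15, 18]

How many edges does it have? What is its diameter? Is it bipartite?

A 5x4 grid has 16 vertical edges and 15 horizontal edges.
Total edges = 16 + 15 = 31.
Diameter = (5-1) + (4-1) = 7 (corner to opposite corner).
Grid graphs are bipartite (checkerboard coloring).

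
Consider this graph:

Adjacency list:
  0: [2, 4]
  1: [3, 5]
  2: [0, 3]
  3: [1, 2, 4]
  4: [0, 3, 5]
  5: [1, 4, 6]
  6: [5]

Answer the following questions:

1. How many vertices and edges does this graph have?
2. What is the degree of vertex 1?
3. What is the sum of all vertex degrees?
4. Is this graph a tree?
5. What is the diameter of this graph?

Count: 7 vertices, 8 edges.
Vertex 1 has neighbors [3, 5], degree = 2.
Handshaking lemma: 2 * 8 = 16.
A tree on 7 vertices has 6 edges. This graph has 8 edges (2 extra). Not a tree.
Diameter (longest shortest path) = 4.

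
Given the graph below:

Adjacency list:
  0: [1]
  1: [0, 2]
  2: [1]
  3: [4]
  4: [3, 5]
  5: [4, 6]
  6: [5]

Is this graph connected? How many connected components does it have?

Checking connectivity: the graph has 2 connected component(s).
Components: [[0, 1, 2], [3, 4, 5, 6]]. The graph is NOT connected.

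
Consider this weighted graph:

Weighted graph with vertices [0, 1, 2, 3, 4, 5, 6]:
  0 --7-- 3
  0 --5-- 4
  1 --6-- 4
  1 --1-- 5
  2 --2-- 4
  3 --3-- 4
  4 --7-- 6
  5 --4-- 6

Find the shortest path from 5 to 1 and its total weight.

Using Dijkstra's algorithm from vertex 5:
Shortest path: 5 -> 1
Total weight: 1 = 1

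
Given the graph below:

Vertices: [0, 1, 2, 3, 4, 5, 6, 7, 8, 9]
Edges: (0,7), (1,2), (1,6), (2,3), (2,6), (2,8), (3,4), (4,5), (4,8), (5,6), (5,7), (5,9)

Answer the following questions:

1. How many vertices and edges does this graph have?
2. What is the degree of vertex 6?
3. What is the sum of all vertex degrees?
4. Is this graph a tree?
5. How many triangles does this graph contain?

Count: 10 vertices, 12 edges.
Vertex 6 has neighbors [1, 2, 5], degree = 3.
Handshaking lemma: 2 * 12 = 24.
A tree on 10 vertices has 9 edges. This graph has 12 edges (3 extra). Not a tree.
Number of triangles = 1.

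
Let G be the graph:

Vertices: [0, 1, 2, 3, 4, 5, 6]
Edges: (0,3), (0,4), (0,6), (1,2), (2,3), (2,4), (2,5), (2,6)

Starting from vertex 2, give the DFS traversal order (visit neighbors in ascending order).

DFS from vertex 2 (neighbors processed in ascending order):
Visit order: 2, 1, 3, 0, 4, 6, 5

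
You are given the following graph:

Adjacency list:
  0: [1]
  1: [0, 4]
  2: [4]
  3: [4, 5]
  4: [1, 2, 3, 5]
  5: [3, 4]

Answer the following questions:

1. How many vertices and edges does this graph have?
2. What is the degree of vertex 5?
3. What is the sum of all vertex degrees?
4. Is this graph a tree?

Count: 6 vertices, 6 edges.
Vertex 5 has neighbors [3, 4], degree = 2.
Handshaking lemma: 2 * 6 = 12.
A tree on 6 vertices has 5 edges. This graph has 6 edges (1 extra). Not a tree.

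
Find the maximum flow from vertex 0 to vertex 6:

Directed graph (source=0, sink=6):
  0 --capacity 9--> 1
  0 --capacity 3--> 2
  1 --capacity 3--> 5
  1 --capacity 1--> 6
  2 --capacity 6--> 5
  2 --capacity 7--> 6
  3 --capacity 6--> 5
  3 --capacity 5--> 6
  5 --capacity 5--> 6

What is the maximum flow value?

Computing max flow:
  Flow on (0->1): 4/9
  Flow on (0->2): 3/3
  Flow on (1->5): 3/3
  Flow on (1->6): 1/1
  Flow on (2->6): 3/7
  Flow on (5->6): 3/5
Maximum flow = 7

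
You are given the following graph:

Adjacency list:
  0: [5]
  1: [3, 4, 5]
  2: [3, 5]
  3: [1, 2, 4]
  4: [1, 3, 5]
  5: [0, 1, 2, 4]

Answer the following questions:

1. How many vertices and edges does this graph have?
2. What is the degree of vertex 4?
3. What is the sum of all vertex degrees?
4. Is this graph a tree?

Count: 6 vertices, 8 edges.
Vertex 4 has neighbors [1, 3, 5], degree = 3.
Handshaking lemma: 2 * 8 = 16.
A tree on 6 vertices has 5 edges. This graph has 8 edges (3 extra). Not a tree.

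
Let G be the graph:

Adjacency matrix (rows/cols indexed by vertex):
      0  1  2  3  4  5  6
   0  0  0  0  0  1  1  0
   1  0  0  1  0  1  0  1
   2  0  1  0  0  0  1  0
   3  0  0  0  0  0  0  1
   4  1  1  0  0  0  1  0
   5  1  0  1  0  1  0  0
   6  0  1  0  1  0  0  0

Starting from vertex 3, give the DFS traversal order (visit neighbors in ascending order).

DFS from vertex 3 (neighbors processed in ascending order):
Visit order: 3, 6, 1, 2, 5, 0, 4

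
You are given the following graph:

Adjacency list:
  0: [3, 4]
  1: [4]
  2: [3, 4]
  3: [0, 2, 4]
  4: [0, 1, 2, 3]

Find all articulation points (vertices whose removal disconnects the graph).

An articulation point is a vertex whose removal disconnects the graph.
Articulation points: [4]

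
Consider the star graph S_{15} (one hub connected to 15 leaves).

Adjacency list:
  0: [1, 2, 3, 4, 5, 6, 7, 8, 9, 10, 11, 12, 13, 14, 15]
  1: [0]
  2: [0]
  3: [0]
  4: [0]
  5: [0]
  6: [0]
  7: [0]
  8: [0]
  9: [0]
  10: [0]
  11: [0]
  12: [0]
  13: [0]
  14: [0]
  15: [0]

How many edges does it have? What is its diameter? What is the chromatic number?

Star graph S_{15}: the hub connects to all 15 leaves.
Edges = 15.
Diameter = 2 (any leaf to hub is 1, leaf to leaf through hub is 2).
Star graphs are bipartite (hub vs leaves), so chromatic number = 2.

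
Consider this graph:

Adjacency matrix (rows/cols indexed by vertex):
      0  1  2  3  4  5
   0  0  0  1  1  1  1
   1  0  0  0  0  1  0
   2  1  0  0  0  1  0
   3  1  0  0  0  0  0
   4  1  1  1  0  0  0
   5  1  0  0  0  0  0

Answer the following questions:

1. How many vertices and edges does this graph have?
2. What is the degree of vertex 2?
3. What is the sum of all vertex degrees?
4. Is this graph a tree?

Count: 6 vertices, 6 edges.
Vertex 2 has neighbors [0, 4], degree = 2.
Handshaking lemma: 2 * 6 = 12.
A tree on 6 vertices has 5 edges. This graph has 6 edges (1 extra). Not a tree.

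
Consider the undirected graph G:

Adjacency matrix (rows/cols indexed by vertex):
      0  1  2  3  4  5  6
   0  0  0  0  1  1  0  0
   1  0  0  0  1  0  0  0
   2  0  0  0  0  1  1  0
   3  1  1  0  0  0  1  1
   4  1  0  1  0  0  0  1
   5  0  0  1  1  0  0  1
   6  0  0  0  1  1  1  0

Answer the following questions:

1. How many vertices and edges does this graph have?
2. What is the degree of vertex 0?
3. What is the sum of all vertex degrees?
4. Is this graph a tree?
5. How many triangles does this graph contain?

Count: 7 vertices, 9 edges.
Vertex 0 has neighbors [3, 4], degree = 2.
Handshaking lemma: 2 * 9 = 18.
A tree on 7 vertices has 6 edges. This graph has 9 edges (3 extra). Not a tree.
Number of triangles = 1.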